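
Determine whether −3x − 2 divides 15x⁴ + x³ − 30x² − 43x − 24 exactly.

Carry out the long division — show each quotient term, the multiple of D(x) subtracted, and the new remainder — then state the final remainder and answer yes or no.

R(x) = −6, so D(x) is not a factor of P(x). no

Step 1: lead(15x⁴ + x³ − 30x² − 43x − 24) ÷ lead(D) = 15x⁴ ÷ −3x = −5x³. Subtract (−5x³)·D = 15x⁴ + 10x³. Remainder: −9x³ − 30x² − 43x − 24.
Step 2: lead(−9x³ − 30x² − 43x − 24) ÷ lead(D) = −9x³ ÷ −3x = 3x². Subtract (3x²)·D = −9x³ − 6x². Remainder: −24x² − 43x − 24.
Step 3: lead(−24x² − 43x − 24) ÷ lead(D) = −24x² ÷ −3x = 8x. Subtract (8x)·D = −24x² − 16x. Remainder: −27x − 24.
Step 4: lead(−27x − 24) ÷ lead(D) = −27x ÷ −3x = 9. Subtract (9)·D = −27x − 18. Remainder: −6.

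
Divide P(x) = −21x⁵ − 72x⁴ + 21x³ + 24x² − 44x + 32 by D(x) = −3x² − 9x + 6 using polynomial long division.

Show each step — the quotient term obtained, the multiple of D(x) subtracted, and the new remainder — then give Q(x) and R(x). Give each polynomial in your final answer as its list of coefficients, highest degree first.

Q = [7, 3, -2, 4]; R = [4, 8]

Step 1: lead(−21x⁵ − 72x⁴ + 21x³ + 24x² − 44x + 32) ÷ lead(D) = −21x⁵ ÷ −3x² = 7x³. Subtract (7x³)·D = −21x⁵ − 63x⁴ + 42x³. Remainder: −9x⁴ − 21x³ + 24x² − 44x + 32.
Step 2: lead(−9x⁴ − 21x³ + 24x² − 44x + 32) ÷ lead(D) = −9x⁴ ÷ −3x² = 3x². Subtract (3x²)·D = −9x⁴ − 27x³ + 18x². Remainder: 6x³ + 6x² − 44x + 32.
Step 3: lead(6x³ + 6x² − 44x + 32) ÷ lead(D) = 6x³ ÷ −3x² = −2x. Subtract (−2x)·D = 6x³ + 18x² − 12x. Remainder: −12x² − 32x + 32.
Step 4: lead(−12x² − 32x + 32) ÷ lead(D) = −12x² ÷ −3x² = 4. Subtract (4)·D = −12x² − 36x + 24. Remainder: 4x + 8.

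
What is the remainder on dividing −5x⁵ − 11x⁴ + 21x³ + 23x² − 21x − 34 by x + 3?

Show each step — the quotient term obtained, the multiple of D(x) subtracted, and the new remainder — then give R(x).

R(x) = −7

Step 1: lead(−5x⁵ − 11x⁴ + 21x³ + 23x² − 21x − 34) ÷ lead(D) = −5x⁵ ÷ x = −5x⁴. Subtract (−5x⁴)·D = −5x⁵ − 15x⁴. Remainder: 4x⁴ + 21x³ + 23x² − 21x − 34.
Step 2: lead(4x⁴ + 21x³ + 23x² − 21x − 34) ÷ lead(D) = 4x⁴ ÷ x = 4x³. Subtract (4x³)·D = 4x⁴ + 12x³. Remainder: 9x³ + 23x² − 21x − 34.
Step 3: lead(9x³ + 23x² − 21x − 34) ÷ lead(D) = 9x³ ÷ x = 9x². Subtract (9x²)·D = 9x³ + 27x². Remainder: −4x² − 21x − 34.
Step 4: lead(−4x² − 21x − 34) ÷ lead(D) = −4x² ÷ x = −4x. Subtract (−4x)·D = −4x² − 12x. Remainder: −9x − 34.
Step 5: lead(−9x − 34) ÷ lead(D) = −9x ÷ x = −9. Subtract (−9)·D = −9x − 27. Remainder: −7.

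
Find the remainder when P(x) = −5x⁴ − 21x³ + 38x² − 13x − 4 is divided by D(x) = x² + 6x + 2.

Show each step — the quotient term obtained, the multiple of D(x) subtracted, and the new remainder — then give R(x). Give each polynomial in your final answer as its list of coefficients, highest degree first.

Step 1: lead(−5x⁴ − 21x³ + 38x² − 13x − 4) ÷ lead(D) = −5x⁴ ÷ x² = −5x². Subtract (−5x²)·D = −5x⁴ − 30x³ − 10x². Remainder: 9x³ + 48x² − 13x − 4.
Step 2: lead(9x³ + 48x² − 13x − 4) ÷ lead(D) = 9x³ ÷ x² = 9x. Subtract (9x)·D = 9x³ + 54x² + 18x. Remainder: −6x² − 31x − 4.
Step 3: lead(−6x² − 31x − 4) ÷ lead(D) = −6x² ÷ x² = −6. Subtract (−6)·D = −6x² − 36x − 12. Remainder: 5x + 8.

R = [5, 8]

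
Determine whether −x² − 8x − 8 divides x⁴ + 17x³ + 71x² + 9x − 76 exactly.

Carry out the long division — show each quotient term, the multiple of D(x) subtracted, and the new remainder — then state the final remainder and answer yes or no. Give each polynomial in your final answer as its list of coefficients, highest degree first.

R = [9, -4], so D(x) is not a factor of P(x). no

Step 1: lead(x⁴ + 17x³ + 71x² + 9x − 76) ÷ lead(D) = x⁴ ÷ −x² = −x². Subtract (−x²)·D = x⁴ + 8x³ + 8x². Remainder: 9x³ + 63x² + 9x − 76.
Step 2: lead(9x³ + 63x² + 9x − 76) ÷ lead(D) = 9x³ ÷ −x² = −9x. Subtract (−9x)·D = 9x³ + 72x² + 72x. Remainder: −9x² − 63x − 76.
Step 3: lead(−9x² − 63x − 76) ÷ lead(D) = −9x² ÷ −x² = 9. Subtract (9)·D = −9x² − 72x − 72. Remainder: 9x − 4.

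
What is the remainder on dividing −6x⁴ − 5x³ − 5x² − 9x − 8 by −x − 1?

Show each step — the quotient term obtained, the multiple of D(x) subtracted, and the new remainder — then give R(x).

Step 1: lead(−6x⁴ − 5x³ − 5x² − 9x − 8) ÷ lead(D) = −6x⁴ ÷ −x = 6x³. Subtract (6x³)·D = −6x⁴ − 6x³. Remainder: x³ − 5x² − 9x − 8.
Step 2: lead(x³ − 5x² − 9x − 8) ÷ lead(D) = x³ ÷ −x = −x². Subtract (−x²)·D = x³ + x². Remainder: −6x² − 9x − 8.
Step 3: lead(−6x² − 9x − 8) ÷ lead(D) = −6x² ÷ −x = 6x. Subtract (6x)·D = −6x² − 6x. Remainder: −3x − 8.
Step 4: lead(−3x − 8) ÷ lead(D) = −3x ÷ −x = 3. Subtract (3)·D = −3x − 3. Remainder: −5.

R(x) = −5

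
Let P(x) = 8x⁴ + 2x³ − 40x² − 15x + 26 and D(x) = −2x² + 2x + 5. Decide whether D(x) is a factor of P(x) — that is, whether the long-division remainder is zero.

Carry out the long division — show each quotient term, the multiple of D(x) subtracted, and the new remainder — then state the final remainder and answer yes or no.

R(x) = 1, so D(x) is not a factor of P(x). no

Step 1: lead(8x⁴ + 2x³ − 40x² − 15x + 26) ÷ lead(D) = 8x⁴ ÷ −2x² = −4x². Subtract (−4x²)·D = 8x⁴ − 8x³ − 20x². Remainder: 10x³ − 20x² − 15x + 26.
Step 2: lead(10x³ − 20x² − 15x + 26) ÷ lead(D) = 10x³ ÷ −2x² = −5x. Subtract (−5x)·D = 10x³ − 10x² − 25x. Remainder: −10x² + 10x + 26.
Step 3: lead(−10x² + 10x + 26) ÷ lead(D) = −10x² ÷ −2x² = 5. Subtract (5)·D = −10x² + 10x + 25. Remainder: 1.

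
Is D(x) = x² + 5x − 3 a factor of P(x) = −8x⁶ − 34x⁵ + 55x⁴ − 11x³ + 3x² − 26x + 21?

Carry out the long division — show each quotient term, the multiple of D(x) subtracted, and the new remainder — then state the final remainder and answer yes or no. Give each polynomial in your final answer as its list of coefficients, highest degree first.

R = [9], so D(x) is not a factor of P(x). no

Step 1: lead(−8x⁶ − 34x⁵ + 55x⁴ − 11x³ + 3x² − 26x + 21) ÷ lead(D) = −8x⁶ ÷ x² = −8x⁴. Subtract (−8x⁴)·D = −8x⁶ − 40x⁵ + 24x⁴. Remainder: 6x⁵ + 31x⁴ − 11x³ + 3x² − 26x + 21.
Step 2: lead(6x⁵ + 31x⁴ − 11x³ + 3x² − 26x + 21) ÷ lead(D) = 6x⁵ ÷ x² = 6x³. Subtract (6x³)·D = 6x⁵ + 30x⁴ − 18x³. Remainder: x⁴ + 7x³ + 3x² − 26x + 21.
Step 3: lead(x⁴ + 7x³ + 3x² − 26x + 21) ÷ lead(D) = x⁴ ÷ x² = x². Subtract (x²)·D = x⁴ + 5x³ − 3x². Remainder: 2x³ + 6x² − 26x + 21.
Step 4: lead(2x³ + 6x² − 26x + 21) ÷ lead(D) = 2x³ ÷ x² = 2x. Subtract (2x)·D = 2x³ + 10x² − 6x. Remainder: −4x² − 20x + 21.
Step 5: lead(−4x² − 20x + 21) ÷ lead(D) = −4x² ÷ x² = −4. Subtract (−4)·D = −4x² − 20x + 12. Remainder: 9.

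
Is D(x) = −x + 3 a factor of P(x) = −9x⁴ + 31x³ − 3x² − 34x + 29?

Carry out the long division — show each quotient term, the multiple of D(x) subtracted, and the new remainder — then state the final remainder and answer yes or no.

Step 1: lead(−9x⁴ + 31x³ − 3x² − 34x + 29) ÷ lead(D) = −9x⁴ ÷ −x = 9x³. Subtract (9x³)·D = −9x⁴ + 27x³. Remainder: 4x³ − 3x² − 34x + 29.
Step 2: lead(4x³ − 3x² − 34x + 29) ÷ lead(D) = 4x³ ÷ −x = −4x². Subtract (−4x²)·D = 4x³ − 12x². Remainder: 9x² − 34x + 29.
Step 3: lead(9x² − 34x + 29) ÷ lead(D) = 9x² ÷ −x = −9x. Subtract (−9x)·D = 9x² − 27x. Remainder: −7x + 29.
Step 4: lead(−7x + 29) ÷ lead(D) = −7x ÷ −x = 7. Subtract (7)·D = −7x + 21. Remainder: 8.

R(x) = 8, so D(x) is not a factor of P(x). no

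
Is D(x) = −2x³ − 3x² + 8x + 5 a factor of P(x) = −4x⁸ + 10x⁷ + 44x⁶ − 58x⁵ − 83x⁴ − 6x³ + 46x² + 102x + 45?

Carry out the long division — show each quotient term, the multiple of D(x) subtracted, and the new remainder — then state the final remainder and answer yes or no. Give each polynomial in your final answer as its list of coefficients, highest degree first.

Step 1: lead(−4x⁸ + 10x⁷ + 44x⁶ − 58x⁵ − 83x⁴ − 6x³ + 46x² + 102x + 45) ÷ lead(D) = −4x⁸ ÷ −2x³ = 2x⁵. Subtract (2x⁵)·D = −4x⁸ − 6x⁷ + 16x⁶ + 10x⁵. Remainder: 16x⁷ + 28x⁶ − 68x⁵ − 83x⁴ − 6x³ + 46x² + 102x + 45.
Step 2: lead(16x⁷ + 28x⁶ − 68x⁵ − 83x⁴ − 6x³ + 46x² + 102x + 45) ÷ lead(D) = 16x⁷ ÷ −2x³ = −8x⁴. Subtract (−8x⁴)·D = 16x⁷ + 24x⁶ − 64x⁵ − 40x⁴. Remainder: 4x⁶ − 4x⁵ − 43x⁴ − 6x³ + 46x² + 102x + 45.
Step 3: lead(4x⁶ − 4x⁵ − 43x⁴ − 6x³ + 46x² + 102x + 45) ÷ lead(D) = 4x⁶ ÷ −2x³ = −2x³. Subtract (−2x³)·D = 4x⁶ + 6x⁵ − 16x⁴ − 10x³. Remainder: −10x⁵ − 27x⁴ + 4x³ + 46x² + 102x + 45.
Step 4: lead(−10x⁵ − 27x⁴ + 4x³ + 46x² + 102x + 45) ÷ lead(D) = −10x⁵ ÷ −2x³ = 5x². Subtract (5x²)·D = −10x⁵ − 15x⁴ + 40x³ + 25x². Remainder: −12x⁴ − 36x³ + 21x² + 102x + 45.
Step 5: lead(−12x⁴ − 36x³ + 21x² + 102x + 45) ÷ lead(D) = −12x⁴ ÷ −2x³ = 6x. Subtract (6x)·D = −12x⁴ − 18x³ + 48x² + 30x. Remainder: −18x³ − 27x² + 72x + 45.
Step 6: lead(−18x³ − 27x² + 72x + 45) ÷ lead(D) = −18x³ ÷ −2x³ = 9. Subtract (9)·D = −18x³ − 27x² + 72x + 45. Remainder: 0.

R = [0], so D(x) is a factor of P(x). yes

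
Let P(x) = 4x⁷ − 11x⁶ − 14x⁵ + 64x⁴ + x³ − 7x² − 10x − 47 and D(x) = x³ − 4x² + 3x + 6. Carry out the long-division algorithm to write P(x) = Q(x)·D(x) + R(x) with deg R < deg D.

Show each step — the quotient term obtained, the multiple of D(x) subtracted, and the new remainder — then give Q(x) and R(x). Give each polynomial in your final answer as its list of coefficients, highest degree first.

Step 1: lead(4x⁷ − 11x⁶ − 14x⁵ + 64x⁴ + x³ − 7x² − 10x − 47) ÷ lead(D) = 4x⁷ ÷ x³ = 4x⁴. Subtract (4x⁴)·D = 4x⁷ − 16x⁶ + 12x⁵ + 24x⁴. Remainder: 5x⁶ − 26x⁵ + 40x⁴ + x³ − 7x² − 10x − 47.
Step 2: lead(5x⁶ − 26x⁵ + 40x⁴ + x³ − 7x² − 10x − 47) ÷ lead(D) = 5x⁶ ÷ x³ = 5x³. Subtract (5x³)·D = 5x⁶ − 20x⁵ + 15x⁴ + 30x³. Remainder: −6x⁵ + 25x⁴ − 29x³ − 7x² − 10x − 47.
Step 3: lead(−6x⁵ + 25x⁴ − 29x³ − 7x² − 10x − 47) ÷ lead(D) = −6x⁵ ÷ x³ = −6x². Subtract (−6x²)·D = −6x⁵ + 24x⁴ − 18x³ − 36x². Remainder: x⁴ − 11x³ + 29x² − 10x − 47.
Step 4: lead(x⁴ − 11x³ + 29x² − 10x − 47) ÷ lead(D) = x⁴ ÷ x³ = x. Subtract (x)·D = x⁴ − 4x³ + 3x² + 6x. Remainder: −7x³ + 26x² − 16x − 47.
Step 5: lead(−7x³ + 26x² − 16x − 47) ÷ lead(D) = −7x³ ÷ x³ = −7. Subtract (−7)·D = −7x³ + 28x² − 21x − 42. Remainder: −2x² + 5x − 5.

Q = [4, 5, -6, 1, -7]; R = [-2, 5, -5]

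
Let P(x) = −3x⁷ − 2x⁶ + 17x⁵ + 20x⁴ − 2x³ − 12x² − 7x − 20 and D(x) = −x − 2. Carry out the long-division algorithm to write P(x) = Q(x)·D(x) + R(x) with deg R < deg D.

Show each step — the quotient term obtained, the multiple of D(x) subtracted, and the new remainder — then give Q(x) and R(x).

Q(x) = 3x⁶ − 4x⁵ − 9x⁴ − 2x³ + 6x² + 7; R(x) = −6

Step 1: lead(−3x⁷ − 2x⁶ + 17x⁵ + 20x⁴ − 2x³ − 12x² − 7x − 20) ÷ lead(D) = −3x⁷ ÷ −x = 3x⁶. Subtract (3x⁶)·D = −3x⁷ − 6x⁶. Remainder: 4x⁶ + 17x⁵ + 20x⁴ − 2x³ − 12x² − 7x − 20.
Step 2: lead(4x⁶ + 17x⁵ + 20x⁴ − 2x³ − 12x² − 7x − 20) ÷ lead(D) = 4x⁶ ÷ −x = −4x⁵. Subtract (−4x⁵)·D = 4x⁶ + 8x⁵. Remainder: 9x⁵ + 20x⁴ − 2x³ − 12x² − 7x − 20.
Step 3: lead(9x⁵ + 20x⁴ − 2x³ − 12x² − 7x − 20) ÷ lead(D) = 9x⁵ ÷ −x = −9x⁴. Subtract (−9x⁴)·D = 9x⁵ + 18x⁴. Remainder: 2x⁴ − 2x³ − 12x² − 7x − 20.
Step 4: lead(2x⁴ − 2x³ − 12x² − 7x − 20) ÷ lead(D) = 2x⁴ ÷ −x = −2x³. Subtract (−2x³)·D = 2x⁴ + 4x³. Remainder: −6x³ − 12x² − 7x − 20.
Step 5: lead(−6x³ − 12x² − 7x − 20) ÷ lead(D) = −6x³ ÷ −x = 6x². Subtract (6x²)·D = −6x³ − 12x². Remainder: −7x − 20.
Step 6: lead(−7x − 20) ÷ lead(D) = −7x ÷ −x = 7. Subtract (7)·D = −7x − 14. Remainder: −6.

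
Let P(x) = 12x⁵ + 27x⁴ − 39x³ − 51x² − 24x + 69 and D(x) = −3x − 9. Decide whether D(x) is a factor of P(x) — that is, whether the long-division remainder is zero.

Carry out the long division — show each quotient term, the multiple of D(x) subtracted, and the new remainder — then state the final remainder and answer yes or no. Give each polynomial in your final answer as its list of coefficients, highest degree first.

Step 1: lead(12x⁵ + 27x⁴ − 39x³ − 51x² − 24x + 69) ÷ lead(D) = 12x⁵ ÷ −3x = −4x⁴. Subtract (−4x⁴)·D = 12x⁵ + 36x⁴. Remainder: −9x⁴ − 39x³ − 51x² − 24x + 69.
Step 2: lead(−9x⁴ − 39x³ − 51x² − 24x + 69) ÷ lead(D) = −9x⁴ ÷ −3x = 3x³. Subtract (3x³)·D = −9x⁴ − 27x³. Remainder: −12x³ − 51x² − 24x + 69.
Step 3: lead(−12x³ − 51x² − 24x + 69) ÷ lead(D) = −12x³ ÷ −3x = 4x². Subtract (4x²)·D = −12x³ − 36x². Remainder: −15x² − 24x + 69.
Step 4: lead(−15x² − 24x + 69) ÷ lead(D) = −15x² ÷ −3x = 5x. Subtract (5x)·D = −15x² − 45x. Remainder: 21x + 69.
Step 5: lead(21x + 69) ÷ lead(D) = 21x ÷ −3x = −7. Subtract (−7)·D = 21x + 63. Remainder: 6.

R = [6], so D(x) is not a factor of P(x). no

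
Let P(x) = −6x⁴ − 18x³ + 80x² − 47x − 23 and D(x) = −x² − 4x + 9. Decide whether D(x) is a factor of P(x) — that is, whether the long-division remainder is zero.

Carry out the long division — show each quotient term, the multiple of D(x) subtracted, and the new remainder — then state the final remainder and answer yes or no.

R(x) = −x − 5, so D(x) is not a factor of P(x). no

Step 1: lead(−6x⁴ − 18x³ + 80x² − 47x − 23) ÷ lead(D) = −6x⁴ ÷ −x² = 6x². Subtract (6x²)·D = −6x⁴ − 24x³ + 54x². Remainder: 6x³ + 26x² − 47x − 23.
Step 2: lead(6x³ + 26x² − 47x − 23) ÷ lead(D) = 6x³ ÷ −x² = −6x. Subtract (−6x)·D = 6x³ + 24x² − 54x. Remainder: 2x² + 7x − 23.
Step 3: lead(2x² + 7x − 23) ÷ lead(D) = 2x² ÷ −x² = −2. Subtract (−2)·D = 2x² + 8x − 18. Remainder: −x − 5.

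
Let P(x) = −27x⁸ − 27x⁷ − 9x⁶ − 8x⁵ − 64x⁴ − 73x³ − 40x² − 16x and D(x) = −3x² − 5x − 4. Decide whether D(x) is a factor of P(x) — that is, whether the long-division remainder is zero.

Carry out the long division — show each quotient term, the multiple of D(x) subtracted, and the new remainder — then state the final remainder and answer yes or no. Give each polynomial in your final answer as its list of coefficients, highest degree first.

R = [0], so D(x) is a factor of P(x). yes

Step 1: lead(−27x⁸ − 27x⁷ − 9x⁶ − 8x⁵ − 64x⁴ − 73x³ − 40x² − 16x) ÷ lead(D) = −27x⁸ ÷ −3x² = 9x⁶. Subtract (9x⁶)·D = −27x⁸ − 45x⁷ − 36x⁶. Remainder: 18x⁷ + 27x⁶ − 8x⁵ − 64x⁴ − 73x³ − 40x² − 16x.
Step 2: lead(18x⁷ + 27x⁶ − 8x⁵ − 64x⁴ − 73x³ − 40x² − 16x) ÷ lead(D) = 18x⁷ ÷ −3x² = −6x⁵. Subtract (−6x⁵)·D = 18x⁷ + 30x⁶ + 24x⁵. Remainder: −3x⁶ − 32x⁵ − 64x⁴ − 73x³ − 40x² − 16x.
Step 3: lead(−3x⁶ − 32x⁵ − 64x⁴ − 73x³ − 40x² − 16x) ÷ lead(D) = −3x⁶ ÷ −3x² = x⁴. Subtract (x⁴)·D = −3x⁶ − 5x⁵ − 4x⁴. Remainder: −27x⁵ − 60x⁴ − 73x³ − 40x² − 16x.
Step 4: lead(−27x⁵ − 60x⁴ − 73x³ − 40x² − 16x) ÷ lead(D) = −27x⁵ ÷ −3x² = 9x³. Subtract (9x³)·D = −27x⁵ − 45x⁴ − 36x³. Remainder: −15x⁴ − 37x³ − 40x² − 16x.
Step 5: lead(−15x⁴ − 37x³ − 40x² − 16x) ÷ lead(D) = −15x⁴ ÷ −3x² = 5x². Subtract (5x²)·D = −15x⁴ − 25x³ − 20x². Remainder: −12x³ − 20x² − 16x.
Step 6: lead(−12x³ − 20x² − 16x) ÷ lead(D) = −12x³ ÷ −3x² = 4x. Subtract (4x)·D = −12x³ − 20x² − 16x. Remainder: 0.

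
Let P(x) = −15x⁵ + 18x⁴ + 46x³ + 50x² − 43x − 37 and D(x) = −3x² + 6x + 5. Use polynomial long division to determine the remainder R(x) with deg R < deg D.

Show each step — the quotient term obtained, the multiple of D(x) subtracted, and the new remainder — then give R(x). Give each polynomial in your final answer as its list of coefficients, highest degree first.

Step 1: lead(−15x⁵ + 18x⁴ + 46x³ + 50x² − 43x − 37) ÷ lead(D) = −15x⁵ ÷ −3x² = 5x³. Subtract (5x³)·D = −15x⁵ + 30x⁴ + 25x³. Remainder: −12x⁴ + 21x³ + 50x² − 43x − 37.
Step 2: lead(−12x⁴ + 21x³ + 50x² − 43x − 37) ÷ lead(D) = −12x⁴ ÷ −3x² = 4x². Subtract (4x²)·D = −12x⁴ + 24x³ + 20x². Remainder: −3x³ + 30x² − 43x − 37.
Step 3: lead(−3x³ + 30x² − 43x − 37) ÷ lead(D) = −3x³ ÷ −3x² = x. Subtract (x)·D = −3x³ + 6x² + 5x. Remainder: 24x² − 48x − 37.
Step 4: lead(24x² − 48x − 37) ÷ lead(D) = 24x² ÷ −3x² = −8. Subtract (−8)·D = 24x² − 48x − 40. Remainder: 3.

R = [3]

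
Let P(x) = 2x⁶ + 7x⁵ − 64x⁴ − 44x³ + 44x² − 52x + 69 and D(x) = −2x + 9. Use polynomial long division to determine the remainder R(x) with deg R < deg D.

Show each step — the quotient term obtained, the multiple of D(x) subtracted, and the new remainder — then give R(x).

R(x) = −3

Step 1: lead(2x⁶ + 7x⁵ − 64x⁴ − 44x³ + 44x² − 52x + 69) ÷ lead(D) = 2x⁶ ÷ −2x = −x⁵. Subtract (−x⁵)·D = 2x⁶ − 9x⁵. Remainder: 16x⁵ − 64x⁴ − 44x³ + 44x² − 52x + 69.
Step 2: lead(16x⁵ − 64x⁴ − 44x³ + 44x² − 52x + 69) ÷ lead(D) = 16x⁵ ÷ −2x = −8x⁴. Subtract (−8x⁴)·D = 16x⁵ − 72x⁴. Remainder: 8x⁴ − 44x³ + 44x² − 52x + 69.
Step 3: lead(8x⁴ − 44x³ + 44x² − 52x + 69) ÷ lead(D) = 8x⁴ ÷ −2x = −4x³. Subtract (−4x³)·D = 8x⁴ − 36x³. Remainder: −8x³ + 44x² − 52x + 69.
Step 4: lead(−8x³ + 44x² − 52x + 69) ÷ lead(D) = −8x³ ÷ −2x = 4x². Subtract (4x²)·D = −8x³ + 36x². Remainder: 8x² − 52x + 69.
Step 5: lead(8x² − 52x + 69) ÷ lead(D) = 8x² ÷ −2x = −4x. Subtract (−4x)·D = 8x² − 36x. Remainder: −16x + 69.
Step 6: lead(−16x + 69) ÷ lead(D) = −16x ÷ −2x = 8. Subtract (8)·D = −16x + 72. Remainder: −3.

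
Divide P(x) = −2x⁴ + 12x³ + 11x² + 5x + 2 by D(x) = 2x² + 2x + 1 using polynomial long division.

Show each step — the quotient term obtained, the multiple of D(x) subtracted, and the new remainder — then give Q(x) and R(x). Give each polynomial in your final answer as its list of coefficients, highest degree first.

Q = [-1, 7, -1]; R = [3]

Step 1: lead(−2x⁴ + 12x³ + 11x² + 5x + 2) ÷ lead(D) = −2x⁴ ÷ 2x² = −x². Subtract (−x²)·D = −2x⁴ − 2x³ − x². Remainder: 14x³ + 12x² + 5x + 2.
Step 2: lead(14x³ + 12x² + 5x + 2) ÷ lead(D) = 14x³ ÷ 2x² = 7x. Subtract (7x)·D = 14x³ + 14x² + 7x. Remainder: −2x² − 2x + 2.
Step 3: lead(−2x² − 2x + 2) ÷ lead(D) = −2x² ÷ 2x² = −1. Subtract (−1)·D = −2x² − 2x − 1. Remainder: 3.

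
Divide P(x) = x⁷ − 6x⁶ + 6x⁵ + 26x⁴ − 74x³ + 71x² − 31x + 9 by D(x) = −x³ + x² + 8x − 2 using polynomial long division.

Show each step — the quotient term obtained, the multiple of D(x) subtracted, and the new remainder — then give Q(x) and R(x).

Q(x) = −x⁴ + 5x³ − 9x² + 7x − 1; R(x) = −2x² − 9x + 7

Step 1: lead(x⁷ − 6x⁶ + 6x⁵ + 26x⁴ − 74x³ + 71x² − 31x + 9) ÷ lead(D) = x⁷ ÷ −x³ = −x⁴. Subtract (−x⁴)·D = x⁷ − x⁶ − 8x⁵ + 2x⁴. Remainder: −5x⁶ + 14x⁵ + 24x⁴ − 74x³ + 71x² − 31x + 9.
Step 2: lead(−5x⁶ + 14x⁵ + 24x⁴ − 74x³ + 71x² − 31x + 9) ÷ lead(D) = −5x⁶ ÷ −x³ = 5x³. Subtract (5x³)·D = −5x⁶ + 5x⁵ + 40x⁴ − 10x³. Remainder: 9x⁵ − 16x⁴ − 64x³ + 71x² − 31x + 9.
Step 3: lead(9x⁵ − 16x⁴ − 64x³ + 71x² − 31x + 9) ÷ lead(D) = 9x⁵ ÷ −x³ = −9x². Subtract (−9x²)·D = 9x⁵ − 9x⁴ − 72x³ + 18x². Remainder: −7x⁴ + 8x³ + 53x² − 31x + 9.
Step 4: lead(−7x⁴ + 8x³ + 53x² − 31x + 9) ÷ lead(D) = −7x⁴ ÷ −x³ = 7x. Subtract (7x)·D = −7x⁴ + 7x³ + 56x² − 14x. Remainder: x³ − 3x² − 17x + 9.
Step 5: lead(x³ − 3x² − 17x + 9) ÷ lead(D) = x³ ÷ −x³ = −1. Subtract (−1)·D = x³ − x² − 8x + 2. Remainder: −2x² − 9x + 7.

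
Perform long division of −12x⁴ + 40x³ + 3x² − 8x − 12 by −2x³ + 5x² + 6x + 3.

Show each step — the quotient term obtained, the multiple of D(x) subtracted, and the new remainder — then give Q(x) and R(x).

Step 1: lead(−12x⁴ + 40x³ + 3x² − 8x − 12) ÷ lead(D) = −12x⁴ ÷ −2x³ = 6x. Subtract (6x)·D = −12x⁴ + 30x³ + 36x² + 18x. Remainder: 10x³ − 33x² − 26x − 12.
Step 2: lead(10x³ − 33x² − 26x − 12) ÷ lead(D) = 10x³ ÷ −2x³ = −5. Subtract (−5)·D = 10x³ − 25x² − 30x − 15. Remainder: −8x² + 4x + 3.

Q(x) = 6x − 5; R(x) = −8x² + 4x + 3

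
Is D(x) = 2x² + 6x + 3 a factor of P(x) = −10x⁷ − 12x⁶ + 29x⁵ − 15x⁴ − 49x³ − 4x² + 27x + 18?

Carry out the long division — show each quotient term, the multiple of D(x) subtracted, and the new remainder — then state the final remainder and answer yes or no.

R(x) = 6, so D(x) is not a factor of P(x). no

Step 1: lead(−10x⁷ − 12x⁶ + 29x⁵ − 15x⁴ − 49x³ − 4x² + 27x + 18) ÷ lead(D) = −10x⁷ ÷ 2x² = −5x⁵. Subtract (−5x⁵)·D = −10x⁷ − 30x⁶ − 15x⁵. Remainder: 18x⁶ + 44x⁵ − 15x⁴ − 49x³ − 4x² + 27x + 18.
Step 2: lead(18x⁶ + 44x⁵ − 15x⁴ − 49x³ − 4x² + 27x + 18) ÷ lead(D) = 18x⁶ ÷ 2x² = 9x⁴. Subtract (9x⁴)·D = 18x⁶ + 54x⁵ + 27x⁴. Remainder: −10x⁵ − 42x⁴ − 49x³ − 4x² + 27x + 18.
Step 3: lead(−10x⁵ − 42x⁴ − 49x³ − 4x² + 27x + 18) ÷ lead(D) = −10x⁵ ÷ 2x² = −5x³. Subtract (−5x³)·D = −10x⁵ − 30x⁴ − 15x³. Remainder: −12x⁴ − 34x³ − 4x² + 27x + 18.
Step 4: lead(−12x⁴ − 34x³ − 4x² + 27x + 18) ÷ lead(D) = −12x⁴ ÷ 2x² = −6x². Subtract (−6x²)·D = −12x⁴ − 36x³ − 18x². Remainder: 2x³ + 14x² + 27x + 18.
Step 5: lead(2x³ + 14x² + 27x + 18) ÷ lead(D) = 2x³ ÷ 2x² = x. Subtract (x)·D = 2x³ + 6x² + 3x. Remainder: 8x² + 24x + 18.
Step 6: lead(8x² + 24x + 18) ÷ lead(D) = 8x² ÷ 2x² = 4. Subtract (4)·D = 8x² + 24x + 12. Remainder: 6.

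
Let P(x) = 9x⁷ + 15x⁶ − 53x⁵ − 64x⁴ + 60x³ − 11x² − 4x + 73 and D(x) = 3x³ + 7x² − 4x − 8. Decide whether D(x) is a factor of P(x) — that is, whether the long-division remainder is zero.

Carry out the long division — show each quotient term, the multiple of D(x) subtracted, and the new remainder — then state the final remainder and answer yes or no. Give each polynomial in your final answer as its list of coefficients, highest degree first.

R = [1], so D(x) is not a factor of P(x). no

Step 1: lead(9x⁷ + 15x⁶ − 53x⁵ − 64x⁴ + 60x³ − 11x² − 4x + 73) ÷ lead(D) = 9x⁷ ÷ 3x³ = 3x⁴. Subtract (3x⁴)·D = 9x⁷ + 21x⁶ − 12x⁵ − 24x⁴. Remainder: −6x⁶ − 41x⁵ − 40x⁴ + 60x³ − 11x² − 4x + 73.
Step 2: lead(−6x⁶ − 41x⁵ − 40x⁴ + 60x³ − 11x² − 4x + 73) ÷ lead(D) = −6x⁶ ÷ 3x³ = −2x³. Subtract (−2x³)·D = −6x⁶ − 14x⁵ + 8x⁴ + 16x³. Remainder: −27x⁵ − 48x⁴ + 44x³ − 11x² − 4x + 73.
Step 3: lead(−27x⁵ − 48x⁴ + 44x³ − 11x² − 4x + 73) ÷ lead(D) = −27x⁵ ÷ 3x³ = −9x². Subtract (−9x²)·D = −27x⁵ − 63x⁴ + 36x³ + 72x². Remainder: 15x⁴ + 8x³ − 83x² − 4x + 73.
Step 4: lead(15x⁴ + 8x³ − 83x² − 4x + 73) ÷ lead(D) = 15x⁴ ÷ 3x³ = 5x. Subtract (5x)·D = 15x⁴ + 35x³ − 20x² − 40x. Remainder: −27x³ − 63x² + 36x + 73.
Step 5: lead(−27x³ − 63x² + 36x + 73) ÷ lead(D) = −27x³ ÷ 3x³ = −9. Subtract (−9)·D = −27x³ − 63x² + 36x + 72. Remainder: 1.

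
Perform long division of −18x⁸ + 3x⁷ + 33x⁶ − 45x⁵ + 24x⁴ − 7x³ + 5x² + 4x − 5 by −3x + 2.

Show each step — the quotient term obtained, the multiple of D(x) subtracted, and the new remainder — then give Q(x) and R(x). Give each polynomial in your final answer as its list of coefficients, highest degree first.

Q = [6, 3, -9, 9, -2, 1, -1, -2]; R = [-1]

Step 1: lead(−18x⁸ + 3x⁷ + 33x⁶ − 45x⁵ + 24x⁴ − 7x³ + 5x² + 4x − 5) ÷ lead(D) = −18x⁸ ÷ −3x = 6x⁷. Subtract (6x⁷)·D = −18x⁸ + 12x⁷. Remainder: −9x⁷ + 33x⁶ − 45x⁵ + 24x⁴ − 7x³ + 5x² + 4x − 5.
Step 2: lead(−9x⁷ + 33x⁶ − 45x⁵ + 24x⁴ − 7x³ + 5x² + 4x − 5) ÷ lead(D) = −9x⁷ ÷ −3x = 3x⁶. Subtract (3x⁶)·D = −9x⁷ + 6x⁶. Remainder: 27x⁶ − 45x⁵ + 24x⁴ − 7x³ + 5x² + 4x − 5.
Step 3: lead(27x⁶ − 45x⁵ + 24x⁴ − 7x³ + 5x² + 4x − 5) ÷ lead(D) = 27x⁶ ÷ −3x = −9x⁵. Subtract (−9x⁵)·D = 27x⁶ − 18x⁵. Remainder: −27x⁵ + 24x⁴ − 7x³ + 5x² + 4x − 5.
Step 4: lead(−27x⁵ + 24x⁴ − 7x³ + 5x² + 4x − 5) ÷ lead(D) = −27x⁵ ÷ −3x = 9x⁴. Subtract (9x⁴)·D = −27x⁵ + 18x⁴. Remainder: 6x⁴ − 7x³ + 5x² + 4x − 5.
Step 5: lead(6x⁴ − 7x³ + 5x² + 4x − 5) ÷ lead(D) = 6x⁴ ÷ −3x = −2x³. Subtract (−2x³)·D = 6x⁴ − 4x³. Remainder: −3x³ + 5x² + 4x − 5.
Step 6: lead(−3x³ + 5x² + 4x − 5) ÷ lead(D) = −3x³ ÷ −3x = x². Subtract (x²)·D = −3x³ + 2x². Remainder: 3x² + 4x − 5.
Step 7: lead(3x² + 4x − 5) ÷ lead(D) = 3x² ÷ −3x = −x. Subtract (−x)·D = 3x² − 2x. Remainder: 6x − 5.
Step 8: lead(6x − 5) ÷ lead(D) = 6x ÷ −3x = −2. Subtract (−2)·D = 6x − 4. Remainder: −1.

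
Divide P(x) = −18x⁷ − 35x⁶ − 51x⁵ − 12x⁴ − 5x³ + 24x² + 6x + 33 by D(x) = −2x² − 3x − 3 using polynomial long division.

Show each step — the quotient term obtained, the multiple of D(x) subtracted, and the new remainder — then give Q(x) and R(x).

Step 1: lead(−18x⁷ − 35x⁶ − 51x⁵ − 12x⁴ − 5x³ + 24x² + 6x + 33) ÷ lead(D) = −18x⁷ ÷ −2x² = 9x⁵. Subtract (9x⁵)·D = −18x⁷ − 27x⁶ − 27x⁵. Remainder: −8x⁶ − 24x⁵ − 12x⁴ − 5x³ + 24x² + 6x + 33.
Step 2: lead(−8x⁶ − 24x⁵ − 12x⁴ − 5x³ + 24x² + 6x + 33) ÷ lead(D) = −8x⁶ ÷ −2x² = 4x⁴. Subtract (4x⁴)·D = −8x⁶ − 12x⁵ − 12x⁴. Remainder: −12x⁵ − 5x³ + 24x² + 6x + 33.
Step 3: lead(−12x⁵ − 5x³ + 24x² + 6x + 33) ÷ lead(D) = −12x⁵ ÷ −2x² = 6x³. Subtract (6x³)·D = −12x⁵ − 18x⁴ − 18x³. Remainder: 18x⁴ + 13x³ + 24x² + 6x + 33.
Step 4: lead(18x⁴ + 13x³ + 24x² + 6x + 33) ÷ lead(D) = 18x⁴ ÷ −2x² = −9x². Subtract (−9x²)·D = 18x⁴ + 27x³ + 27x². Remainder: −14x³ − 3x² + 6x + 33.
Step 5: lead(−14x³ − 3x² + 6x + 33) ÷ lead(D) = −14x³ ÷ −2x² = 7x. Subtract (7x)·D = −14x³ − 21x² − 21x. Remainder: 18x² + 27x + 33.
Step 6: lead(18x² + 27x + 33) ÷ lead(D) = 18x² ÷ −2x² = −9. Subtract (−9)·D = 18x² + 27x + 27. Remainder: 6.

Q(x) = 9x⁵ + 4x⁴ + 6x³ − 9x² + 7x − 9; R(x) = 6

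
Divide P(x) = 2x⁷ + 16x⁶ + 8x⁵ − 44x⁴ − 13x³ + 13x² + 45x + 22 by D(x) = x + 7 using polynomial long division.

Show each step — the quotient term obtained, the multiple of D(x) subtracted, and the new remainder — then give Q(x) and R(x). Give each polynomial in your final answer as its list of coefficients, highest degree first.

Step 1: lead(2x⁷ + 16x⁶ + 8x⁵ − 44x⁴ − 13x³ + 13x² + 45x + 22) ÷ lead(D) = 2x⁷ ÷ x = 2x⁶. Subtract (2x⁶)·D = 2x⁷ + 14x⁶. Remainder: 2x⁶ + 8x⁵ − 44x⁴ − 13x³ + 13x² + 45x + 22.
Step 2: lead(2x⁶ + 8x⁵ − 44x⁴ − 13x³ + 13x² + 45x + 22) ÷ lead(D) = 2x⁶ ÷ x = 2x⁵. Subtract (2x⁵)·D = 2x⁶ + 14x⁵. Remainder: −6x⁵ − 44x⁴ − 13x³ + 13x² + 45x + 22.
Step 3: lead(−6x⁵ − 44x⁴ − 13x³ + 13x² + 45x + 22) ÷ lead(D) = −6x⁵ ÷ x = −6x⁴. Subtract (−6x⁴)·D = −6x⁵ − 42x⁴. Remainder: −2x⁴ − 13x³ + 13x² + 45x + 22.
Step 4: lead(−2x⁴ − 13x³ + 13x² + 45x + 22) ÷ lead(D) = −2x⁴ ÷ x = −2x³. Subtract (−2x³)·D = −2x⁴ − 14x³. Remainder: x³ + 13x² + 45x + 22.
Step 5: lead(x³ + 13x² + 45x + 22) ÷ lead(D) = x³ ÷ x = x². Subtract (x²)·D = x³ + 7x². Remainder: 6x² + 45x + 22.
Step 6: lead(6x² + 45x + 22) ÷ lead(D) = 6x² ÷ x = 6x. Subtract (6x)·D = 6x² + 42x. Remainder: 3x + 22.
Step 7: lead(3x + 22) ÷ lead(D) = 3x ÷ x = 3. Subtract (3)·D = 3x + 21. Remainder: 1.

Q = [2, 2, -6, -2, 1, 6, 3]; R = [1]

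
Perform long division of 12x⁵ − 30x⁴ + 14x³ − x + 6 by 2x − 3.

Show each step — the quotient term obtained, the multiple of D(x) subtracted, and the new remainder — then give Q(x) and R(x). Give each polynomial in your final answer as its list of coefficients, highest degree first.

Q = [6, -6, -2, -3, -5]; R = [-9]

Step 1: lead(12x⁵ − 30x⁴ + 14x³ − x + 6) ÷ lead(D) = 12x⁵ ÷ 2x = 6x⁴. Subtract (6x⁴)·D = 12x⁵ − 18x⁴. Remainder: −12x⁴ + 14x³ − x + 6.
Step 2: lead(−12x⁴ + 14x³ − x + 6) ÷ lead(D) = −12x⁴ ÷ 2x = −6x³. Subtract (−6x³)·D = −12x⁴ + 18x³. Remainder: −4x³ − x + 6.
Step 3: lead(−4x³ − x + 6) ÷ lead(D) = −4x³ ÷ 2x = −2x². Subtract (−2x²)·D = −4x³ + 6x². Remainder: −6x² − x + 6.
Step 4: lead(−6x² − x + 6) ÷ lead(D) = −6x² ÷ 2x = −3x. Subtract (−3x)·D = −6x² + 9x. Remainder: −10x + 6.
Step 5: lead(−10x + 6) ÷ lead(D) = −10x ÷ 2x = −5. Subtract (−5)·D = −10x + 15. Remainder: −9.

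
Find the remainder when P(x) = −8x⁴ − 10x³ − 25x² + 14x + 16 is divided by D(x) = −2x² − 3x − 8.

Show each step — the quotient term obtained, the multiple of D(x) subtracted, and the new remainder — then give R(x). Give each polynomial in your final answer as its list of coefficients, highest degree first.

Step 1: lead(−8x⁴ − 10x³ − 25x² + 14x + 16) ÷ lead(D) = −8x⁴ ÷ −2x² = 4x². Subtract (4x²)·D = −8x⁴ − 12x³ − 32x². Remainder: 2x³ + 7x² + 14x + 16.
Step 2: lead(2x³ + 7x² + 14x + 16) ÷ lead(D) = 2x³ ÷ −2x² = −x. Subtract (−x)·D = 2x³ + 3x² + 8x. Remainder: 4x² + 6x + 16.
Step 3: lead(4x² + 6x + 16) ÷ lead(D) = 4x² ÷ −2x² = −2. Subtract (−2)·D = 4x² + 6x + 16. Remainder: 0.

R = [0]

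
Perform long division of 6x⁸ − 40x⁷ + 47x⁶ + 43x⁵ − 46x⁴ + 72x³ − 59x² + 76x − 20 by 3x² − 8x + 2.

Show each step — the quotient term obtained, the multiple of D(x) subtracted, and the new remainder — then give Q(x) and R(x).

Step 1: lead(6x⁸ − 40x⁷ + 47x⁶ + 43x⁵ − 46x⁴ + 72x³ − 59x² + 76x − 20) ÷ lead(D) = 6x⁸ ÷ 3x² = 2x⁶. Subtract (2x⁶)·D = 6x⁸ − 16x⁷ + 4x⁶. Remainder: −24x⁷ + 43x⁶ + 43x⁵ − 46x⁴ + 72x³ − 59x² + 76x − 20.
Step 2: lead(−24x⁷ + 43x⁶ + 43x⁵ − 46x⁴ + 72x³ − 59x² + 76x − 20) ÷ lead(D) = −24x⁷ ÷ 3x² = −8x⁵. Subtract (−8x⁵)·D = −24x⁷ + 64x⁶ − 16x⁵. Remainder: −21x⁶ + 59x⁵ − 46x⁴ + 72x³ − 59x² + 76x − 20.
Step 3: lead(−21x⁶ + 59x⁵ − 46x⁴ + 72x³ − 59x² + 76x − 20) ÷ lead(D) = −21x⁶ ÷ 3x² = −7x⁴. Subtract (−7x⁴)·D = −21x⁶ + 56x⁵ − 14x⁴. Remainder: 3x⁵ − 32x⁴ + 72x³ − 59x² + 76x − 20.
Step 4: lead(3x⁵ − 32x⁴ + 72x³ − 59x² + 76x − 20) ÷ lead(D) = 3x⁵ ÷ 3x² = x³. Subtract (x³)·D = 3x⁵ − 8x⁴ + 2x³. Remainder: −24x⁴ + 70x³ − 59x² + 76x − 20.
Step 5: lead(−24x⁴ + 70x³ − 59x² + 76x − 20) ÷ lead(D) = −24x⁴ ÷ 3x² = −8x². Subtract (−8x²)·D = −24x⁴ + 64x³ − 16x². Remainder: 6x³ − 43x² + 76x − 20.
Step 6: lead(6x³ − 43x² + 76x − 20) ÷ lead(D) = 6x³ ÷ 3x² = 2x. Subtract (2x)·D = 6x³ − 16x² + 4x. Remainder: −27x² + 72x − 20.
Step 7: lead(−27x² + 72x − 20) ÷ lead(D) = −27x² ÷ 3x² = −9. Subtract (−9)·D = −27x² + 72x − 18. Remainder: −2.

Q(x) = 2x⁶ − 8x⁵ − 7x⁴ + x³ − 8x² + 2x − 9; R(x) = −2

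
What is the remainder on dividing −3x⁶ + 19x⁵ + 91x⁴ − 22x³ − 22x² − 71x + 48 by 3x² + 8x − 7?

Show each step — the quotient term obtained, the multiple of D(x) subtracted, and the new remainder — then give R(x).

R(x) = −2x + 6

Step 1: lead(−3x⁶ + 19x⁵ + 91x⁴ − 22x³ − 22x² − 71x + 48) ÷ lead(D) = −3x⁶ ÷ 3x² = −x⁴. Subtract (−x⁴)·D = −3x⁶ − 8x⁵ + 7x⁴. Remainder: 27x⁵ + 84x⁴ − 22x³ − 22x² − 71x + 48.
Step 2: lead(27x⁵ + 84x⁴ − 22x³ − 22x² − 71x + 48) ÷ lead(D) = 27x⁵ ÷ 3x² = 9x³. Subtract (9x³)·D = 27x⁵ + 72x⁴ − 63x³. Remainder: 12x⁴ + 41x³ − 22x² − 71x + 48.
Step 3: lead(12x⁴ + 41x³ − 22x² − 71x + 48) ÷ lead(D) = 12x⁴ ÷ 3x² = 4x². Subtract (4x²)·D = 12x⁴ + 32x³ − 28x². Remainder: 9x³ + 6x² − 71x + 48.
Step 4: lead(9x³ + 6x² − 71x + 48) ÷ lead(D) = 9x³ ÷ 3x² = 3x. Subtract (3x)·D = 9x³ + 24x² − 21x. Remainder: −18x² − 50x + 48.
Step 5: lead(−18x² − 50x + 48) ÷ lead(D) = −18x² ÷ 3x² = −6. Subtract (−6)·D = −18x² − 48x + 42. Remainder: −2x + 6.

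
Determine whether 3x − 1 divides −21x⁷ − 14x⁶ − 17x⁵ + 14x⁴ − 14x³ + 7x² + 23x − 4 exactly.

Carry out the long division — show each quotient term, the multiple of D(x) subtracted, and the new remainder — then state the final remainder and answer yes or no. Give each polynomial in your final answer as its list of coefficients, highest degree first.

Step 1: lead(−21x⁷ − 14x⁶ − 17x⁵ + 14x⁴ − 14x³ + 7x² + 23x − 4) ÷ lead(D) = −21x⁷ ÷ 3x = −7x⁶. Subtract (−7x⁶)·D = −21x⁷ + 7x⁶. Remainder: −21x⁶ − 17x⁵ + 14x⁴ − 14x³ + 7x² + 23x − 4.
Step 2: lead(−21x⁶ − 17x⁵ + 14x⁴ − 14x³ + 7x² + 23x − 4) ÷ lead(D) = −21x⁶ ÷ 3x = −7x⁵. Subtract (−7x⁵)·D = −21x⁶ + 7x⁵. Remainder: −24x⁵ + 14x⁴ − 14x³ + 7x² + 23x − 4.
Step 3: lead(−24x⁵ + 14x⁴ − 14x³ + 7x² + 23x − 4) ÷ lead(D) = −24x⁵ ÷ 3x = −8x⁴. Subtract (−8x⁴)·D = −24x⁵ + 8x⁴. Remainder: 6x⁴ − 14x³ + 7x² + 23x − 4.
Step 4: lead(6x⁴ − 14x³ + 7x² + 23x − 4) ÷ lead(D) = 6x⁴ ÷ 3x = 2x³. Subtract (2x³)·D = 6x⁴ − 2x³. Remainder: −12x³ + 7x² + 23x − 4.
Step 5: lead(−12x³ + 7x² + 23x − 4) ÷ lead(D) = −12x³ ÷ 3x = −4x². Subtract (−4x²)·D = −12x³ + 4x². Remainder: 3x² + 23x − 4.
Step 6: lead(3x² + 23x − 4) ÷ lead(D) = 3x² ÷ 3x = x. Subtract (x)·D = 3x² − x. Remainder: 24x − 4.
Step 7: lead(24x − 4) ÷ lead(D) = 24x ÷ 3x = 8. Subtract (8)·D = 24x − 8. Remainder: 4.

R = [4], so D(x) is not a factor of P(x). no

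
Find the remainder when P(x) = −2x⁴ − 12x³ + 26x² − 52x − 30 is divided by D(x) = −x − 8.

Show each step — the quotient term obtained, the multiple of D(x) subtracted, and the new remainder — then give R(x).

R(x) = 2

Step 1: lead(−2x⁴ − 12x³ + 26x² − 52x − 30) ÷ lead(D) = −2x⁴ ÷ −x = 2x³. Subtract (2x³)·D = −2x⁴ − 16x³. Remainder: 4x³ + 26x² − 52x − 30.
Step 2: lead(4x³ + 26x² − 52x − 30) ÷ lead(D) = 4x³ ÷ −x = −4x². Subtract (−4x²)·D = 4x³ + 32x². Remainder: −6x² − 52x − 30.
Step 3: lead(−6x² − 52x − 30) ÷ lead(D) = −6x² ÷ −x = 6x. Subtract (6x)·D = −6x² − 48x. Remainder: −4x − 30.
Step 4: lead(−4x − 30) ÷ lead(D) = −4x ÷ −x = 4. Subtract (4)·D = −4x − 32. Remainder: 2.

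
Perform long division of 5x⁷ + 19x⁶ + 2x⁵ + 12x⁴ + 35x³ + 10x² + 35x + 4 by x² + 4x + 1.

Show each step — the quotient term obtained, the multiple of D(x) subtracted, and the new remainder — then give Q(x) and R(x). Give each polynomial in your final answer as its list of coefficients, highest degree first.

Step 1: lead(5x⁷ + 19x⁶ + 2x⁵ + 12x⁴ + 35x³ + 10x² + 35x + 4) ÷ lead(D) = 5x⁷ ÷ x² = 5x⁵. Subtract (5x⁵)·D = 5x⁷ + 20x⁶ + 5x⁵. Remainder: −x⁶ − 3x⁵ + 12x⁴ + 35x³ + 10x² + 35x + 4.
Step 2: lead(−x⁶ − 3x⁵ + 12x⁴ + 35x³ + 10x² + 35x + 4) ÷ lead(D) = −x⁶ ÷ x² = −x⁴. Subtract (−x⁴)·D = −x⁶ − 4x⁵ − x⁴. Remainder: x⁵ + 13x⁴ + 35x³ + 10x² + 35x + 4.
Step 3: lead(x⁵ + 13x⁴ + 35x³ + 10x² + 35x + 4) ÷ lead(D) = x⁵ ÷ x² = x³. Subtract (x³)·D = x⁵ + 4x⁴ + x³. Remainder: 9x⁴ + 34x³ + 10x² + 35x + 4.
Step 4: lead(9x⁴ + 34x³ + 10x² + 35x + 4) ÷ lead(D) = 9x⁴ ÷ x² = 9x². Subtract (9x²)·D = 9x⁴ + 36x³ + 9x². Remainder: −2x³ + x² + 35x + 4.
Step 5: lead(−2x³ + x² + 35x + 4) ÷ lead(D) = −2x³ ÷ x² = −2x. Subtract (−2x)·D = −2x³ − 8x² − 2x. Remainder: 9x² + 37x + 4.
Step 6: lead(9x² + 37x + 4) ÷ lead(D) = 9x² ÷ x² = 9. Subtract (9)·D = 9x² + 36x + 9. Remainder: x − 5.

Q = [5, -1, 1, 9, -2, 9]; R = [1, -5]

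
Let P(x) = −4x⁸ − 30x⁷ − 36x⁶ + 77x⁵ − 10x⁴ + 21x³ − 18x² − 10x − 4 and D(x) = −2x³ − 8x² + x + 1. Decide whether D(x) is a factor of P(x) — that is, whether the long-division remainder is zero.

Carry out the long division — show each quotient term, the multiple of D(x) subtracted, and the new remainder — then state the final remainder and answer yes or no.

R(x) = −8x − 6, so D(x) is not a factor of P(x). no

Step 1: lead(−4x⁸ − 30x⁷ − 36x⁶ + 77x⁵ − 10x⁴ + 21x³ − 18x² − 10x − 4) ÷ lead(D) = −4x⁸ ÷ −2x³ = 2x⁵. Subtract (2x⁵)·D = −4x⁸ − 16x⁷ + 2x⁶ + 2x⁵. Remainder: −14x⁷ − 38x⁶ + 75x⁵ − 10x⁴ + 21x³ − 18x² − 10x − 4.
Step 2: lead(−14x⁷ − 38x⁶ + 75x⁵ − 10x⁴ + 21x³ − 18x² − 10x − 4) ÷ lead(D) = −14x⁷ ÷ −2x³ = 7x⁴. Subtract (7x⁴)·D = −14x⁷ − 56x⁶ + 7x⁵ + 7x⁴. Remainder: 18x⁶ + 68x⁵ − 17x⁴ + 21x³ − 18x² − 10x − 4.
Step 3: lead(18x⁶ + 68x⁵ − 17x⁴ + 21x³ − 18x² − 10x − 4) ÷ lead(D) = 18x⁶ ÷ −2x³ = −9x³. Subtract (−9x³)·D = 18x⁶ + 72x⁵ − 9x⁴ − 9x³. Remainder: −4x⁵ − 8x⁴ + 30x³ − 18x² − 10x − 4.
Step 4: lead(−4x⁵ − 8x⁴ + 30x³ − 18x² − 10x − 4) ÷ lead(D) = −4x⁵ ÷ −2x³ = 2x². Subtract (2x²)·D = −4x⁵ − 16x⁴ + 2x³ + 2x². Remainder: 8x⁴ + 28x³ − 20x² − 10x − 4.
Step 5: lead(8x⁴ + 28x³ − 20x² − 10x − 4) ÷ lead(D) = 8x⁴ ÷ −2x³ = −4x. Subtract (−4x)·D = 8x⁴ + 32x³ − 4x² − 4x. Remainder: −4x³ − 16x² − 6x − 4.
Step 6: lead(−4x³ − 16x² − 6x − 4) ÷ lead(D) = −4x³ ÷ −2x³ = 2. Subtract (2)·D = −4x³ − 16x² + 2x + 2. Remainder: −8x − 6.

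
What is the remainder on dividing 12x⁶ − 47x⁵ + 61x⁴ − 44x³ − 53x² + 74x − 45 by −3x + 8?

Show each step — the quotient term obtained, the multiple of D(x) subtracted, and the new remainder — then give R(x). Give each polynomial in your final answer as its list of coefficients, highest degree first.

Step 1: lead(12x⁶ − 47x⁵ + 61x⁴ − 44x³ − 53x² + 74x − 45) ÷ lead(D) = 12x⁶ ÷ −3x = −4x⁵. Subtract (−4x⁵)·D = 12x⁶ − 32x⁵. Remainder: −15x⁵ + 61x⁴ − 44x³ − 53x² + 74x − 45.
Step 2: lead(−15x⁵ + 61x⁴ − 44x³ − 53x² + 74x − 45) ÷ lead(D) = −15x⁵ ÷ −3x = 5x⁴. Subtract (5x⁴)·D = −15x⁵ + 40x⁴. Remainder: 21x⁴ − 44x³ − 53x² + 74x − 45.
Step 3: lead(21x⁴ − 44x³ − 53x² + 74x − 45) ÷ lead(D) = 21x⁴ ÷ −3x = −7x³. Subtract (−7x³)·D = 21x⁴ − 56x³. Remainder: 12x³ − 53x² + 74x − 45.
Step 4: lead(12x³ − 53x² + 74x − 45) ÷ lead(D) = 12x³ ÷ −3x = −4x². Subtract (−4x²)·D = 12x³ − 32x². Remainder: −21x² + 74x − 45.
Step 5: lead(−21x² + 74x − 45) ÷ lead(D) = −21x² ÷ −3x = 7x. Subtract (7x)·D = −21x² + 56x. Remainder: 18x − 45.
Step 6: lead(18x − 45) ÷ lead(D) = 18x ÷ −3x = −6. Subtract (−6)·D = 18x − 48. Remainder: 3.

R = [3]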